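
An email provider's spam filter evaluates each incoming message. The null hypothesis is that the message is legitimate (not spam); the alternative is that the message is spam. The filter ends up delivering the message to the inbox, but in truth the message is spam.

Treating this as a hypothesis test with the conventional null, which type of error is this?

'Delivering the message to the inbox' corresponds to failing to reject H₀.
H₀ was not rejected but H₀ is false — a Type II error (false negative).

Type II error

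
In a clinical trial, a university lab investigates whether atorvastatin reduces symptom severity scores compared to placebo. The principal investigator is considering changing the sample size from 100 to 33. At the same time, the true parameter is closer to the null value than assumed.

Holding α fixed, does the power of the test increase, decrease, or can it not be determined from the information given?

Reducing n widens both sampling distributions, so the test has less ability to distinguish Ha from H₀. A smaller departure from H₀ means the test statistic under Ha is distributed closer to where it would be under H₀; rejection becomes less likely. Both changes push β in the same direction.
Since power = 1 − β and β increases, power decreases.

It decreases.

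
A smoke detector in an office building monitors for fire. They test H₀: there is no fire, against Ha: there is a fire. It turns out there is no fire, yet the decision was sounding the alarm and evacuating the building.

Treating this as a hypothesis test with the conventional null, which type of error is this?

Type I error

'Sounding the alarm and evacuating the building' corresponds to rejecting H₀.
H₀ was rejected but H₀ is true — a Type I error (false positive).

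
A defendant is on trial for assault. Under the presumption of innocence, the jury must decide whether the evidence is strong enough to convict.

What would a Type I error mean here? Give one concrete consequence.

A Type I error would mean concluding that the defendant is guilty when in fact the defendant is innocent. Consequence: an innocent person is convicted and punished.

With the conventional null hypothesis that the defendant is innocent:
A Type I error is rejecting H₀ when H₀ is true.
Here that means convicting the defendant when actually the defendant is innocent.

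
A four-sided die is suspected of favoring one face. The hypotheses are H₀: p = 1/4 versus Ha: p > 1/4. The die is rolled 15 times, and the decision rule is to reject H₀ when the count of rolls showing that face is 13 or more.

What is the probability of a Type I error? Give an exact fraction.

Under H₀, X ~ Binomial(15, 1/4), and α = P(X ≥ 13).
Summing C(15,j)(1/4)^j(3/4)^{15−j} for j = 13,…,15 gives 991/1073741824.

991/1073741824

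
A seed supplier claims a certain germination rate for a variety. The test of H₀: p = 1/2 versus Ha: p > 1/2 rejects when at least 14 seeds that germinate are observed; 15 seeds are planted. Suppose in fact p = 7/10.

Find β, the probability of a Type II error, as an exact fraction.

241183100052963/250000000000000

A Type II error is failing to reject when Ha holds: with p = 7/10, β = P(S ≤ 13).
Adding the binomial probabilities P(S=0)+…+P(S=13) at p = 7/10 gives 241183100052963/250000000000000.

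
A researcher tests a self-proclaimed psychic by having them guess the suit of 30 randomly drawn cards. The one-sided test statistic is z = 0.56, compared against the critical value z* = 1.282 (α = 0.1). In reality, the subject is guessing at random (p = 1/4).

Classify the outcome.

No error (correct decision).

The conventional null hypothesis is that the subject is guessing at random (p = 1/4).
Since z = 0.56 ≤ z* = 1.282, H₀ is not rejected.
H₀ is true (actually the subject is guessing at random (p = 1/4)).
The decision matches the true state — no error.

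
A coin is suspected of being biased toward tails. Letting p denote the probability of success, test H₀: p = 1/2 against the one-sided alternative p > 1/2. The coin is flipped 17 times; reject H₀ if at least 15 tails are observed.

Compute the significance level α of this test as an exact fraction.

The Type I error probability is α = P(Y ≥ 15) computed under H₀, where Y ~ Binomial(17, 1/2).
P(Y ≥ 15) = [C(17,15) + C(17,16) + C(17,17)] / 2^17 = (136 + 17 + 1) / 131072 = 154/131072 = 77/65536.

77/65536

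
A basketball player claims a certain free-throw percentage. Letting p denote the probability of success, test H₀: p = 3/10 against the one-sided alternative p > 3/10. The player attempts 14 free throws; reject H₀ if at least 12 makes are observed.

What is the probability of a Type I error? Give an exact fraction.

1265361021/50000000000000

Under H₀, Y ~ Binomial(14, 3/10), and α = P(Y ≥ 12).
P(Y ≥ 12) = Σ_{j=12}^{14} C(14,j)·(3/10)^j·(7/10)^{14-j} = 1265361021/50000000000000.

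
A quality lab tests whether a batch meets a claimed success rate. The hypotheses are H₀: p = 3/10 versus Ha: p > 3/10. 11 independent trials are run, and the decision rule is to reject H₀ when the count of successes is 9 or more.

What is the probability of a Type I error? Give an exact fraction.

α = P(reject H₀ | H₀ true) = P(Y ≥ 9 | p = 3/10), with Y ~ Binomial(11, 3/10).
P(Y ≥ 9) = Σ_{j=9}^{11} C(11,j)·(3/10)^j·(7/10)^{11-j} = 11553921/20000000000.

11553921/20000000000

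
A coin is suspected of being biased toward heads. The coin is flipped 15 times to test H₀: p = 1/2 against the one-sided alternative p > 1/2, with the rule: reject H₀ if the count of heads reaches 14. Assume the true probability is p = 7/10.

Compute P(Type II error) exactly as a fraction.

241183100052963/250000000000000

Under the alternative p = 7/10, Y ~ Binomial(15, 7/10); β is the probability the test does not reject, P(Y < 14).
Adding the binomial probabilities P(Y=0)+…+P(Y=13) at p = 7/10 gives 241183100052963/250000000000000.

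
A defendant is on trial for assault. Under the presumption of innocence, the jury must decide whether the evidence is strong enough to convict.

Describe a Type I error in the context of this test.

With the conventional null hypothesis that the defendant is innocent:
A Type I error is rejecting H₀ when H₀ is true.
Here that means convicting the defendant when actually the defendant is innocent.

A Type I error would mean concluding that the defendant is guilty when in fact the defendant is innocent.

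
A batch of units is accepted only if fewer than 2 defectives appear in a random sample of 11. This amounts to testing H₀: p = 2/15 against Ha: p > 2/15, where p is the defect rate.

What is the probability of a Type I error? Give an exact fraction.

Under H₀, K ~ Binomial(11, 2/15); the Type I error rate is P(K ≥ 2).
α = 1 − P(K ≤ 1) = 1 − 965009442943/1729951171875 = 764941728932/1729951171875.

764941728932/1729951171875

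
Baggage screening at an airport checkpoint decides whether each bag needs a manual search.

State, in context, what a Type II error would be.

With the conventional null hypothesis that the bag contains no prohibited items:
A Type II error is failing to reject H₀ when H₀ is false.
Here that means letting the bag through when actually the bag contains a prohibited item.

A Type II error would mean concluding that the bag contains no prohibited items (or at least failing to establish that the bag contains a prohibited item) when in fact the bag contains a prohibited item.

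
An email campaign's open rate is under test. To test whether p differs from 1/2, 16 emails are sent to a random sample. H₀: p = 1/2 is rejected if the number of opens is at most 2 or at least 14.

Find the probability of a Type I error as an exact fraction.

137/32768

Under H₀, X ~ Binomial(16, 1/2); α is the probability of landing in either tail, P(X ≤ 2) + P(X ≥ 14).
By symmetry, α = 2·P(X ≤ 2) = 2·(1 + 16 + 120)/65536 = 274/65536 = 137/32768.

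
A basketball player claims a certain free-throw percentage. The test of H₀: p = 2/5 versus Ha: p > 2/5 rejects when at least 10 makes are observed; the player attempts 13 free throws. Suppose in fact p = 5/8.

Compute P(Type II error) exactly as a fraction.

107331531597/137438953472

β = P(fail to reject H₀ | Ha true) = P(X ≤ 9 | p = 5/8), X ~ Binomial(13, 5/8).
Adding the binomial probabilities P(X=0)+…+P(X=9) at p = 5/8 gives 107331531597/137438953472.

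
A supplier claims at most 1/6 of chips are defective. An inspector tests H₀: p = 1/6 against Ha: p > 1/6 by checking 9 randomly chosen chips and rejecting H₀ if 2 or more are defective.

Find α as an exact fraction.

2304473/5038848

α = P(reject H₀ | H₀ true) = P(S ≥ 2 | p = 1/6), S ~ Binomial(9, 1/6).
Via the complement, α = 1 − Σ_{j=0}^{1} C(9,j)(1/6)^j(5/6)^{9-j} = 2304473/5038848.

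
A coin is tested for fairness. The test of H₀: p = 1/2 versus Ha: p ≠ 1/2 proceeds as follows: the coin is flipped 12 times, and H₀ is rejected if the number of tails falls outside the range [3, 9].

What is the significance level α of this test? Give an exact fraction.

Under H₀, Y ~ Binomial(12, 1/2); α is the probability of landing in either tail, P(Y ≤ 2) + P(Y ≥ 10).
Each tail has probability (1 + 12 + 66)/4096; doubling gives α = 158/4096 = 79/2048.

79/2048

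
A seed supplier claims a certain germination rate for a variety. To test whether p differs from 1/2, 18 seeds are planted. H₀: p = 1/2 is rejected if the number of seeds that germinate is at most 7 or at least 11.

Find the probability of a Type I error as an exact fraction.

α = P(K ≤ 7 or K ≥ 11 | p = 1/2), K ~ Binomial(18, 1/2).
Each tail has probability (1 + 18 + 153 + 816 + 3060 + 8568 + 18564 + 31824)/262144; doubling gives α = 126008/262144 = 15751/32768.

15751/32768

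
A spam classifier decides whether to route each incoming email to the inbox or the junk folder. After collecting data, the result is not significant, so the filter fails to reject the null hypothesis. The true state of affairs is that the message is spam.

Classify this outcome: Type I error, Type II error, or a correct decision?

The conventional null hypothesis here is that the message is legitimate (not spam).
H₀ was not rejected, but H₀ is actually false.
Failing to reject a false null hypothesis is a Type II error (false negative).

Type II error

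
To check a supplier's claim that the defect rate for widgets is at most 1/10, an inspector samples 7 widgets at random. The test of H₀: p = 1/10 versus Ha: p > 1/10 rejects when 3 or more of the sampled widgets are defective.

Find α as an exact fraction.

The significance level is the probability, assuming p = 1/10, of seeing 3 or more defectives in 7 draws.
Via the complement, α = 1 − Σ_{j=0}^{2} C(7,j)(1/10)^j(9/10)^{7-j} = 51383/2000000.

51383/2000000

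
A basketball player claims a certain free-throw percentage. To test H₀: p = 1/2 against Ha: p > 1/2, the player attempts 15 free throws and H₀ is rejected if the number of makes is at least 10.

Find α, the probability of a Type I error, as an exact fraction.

Under H₀, Y ~ Binomial(15, 1/2), and α = P(Y ≥ 10).
That's C(15,10) + C(15,11) + C(15,12) + C(15,13) + C(15,14) + C(15,15) over 2^15, i.e. (3003 + 1365 + 455 + 105 + 15 + 1)/32768 = 4944/32768 = 309/2048.

309/2048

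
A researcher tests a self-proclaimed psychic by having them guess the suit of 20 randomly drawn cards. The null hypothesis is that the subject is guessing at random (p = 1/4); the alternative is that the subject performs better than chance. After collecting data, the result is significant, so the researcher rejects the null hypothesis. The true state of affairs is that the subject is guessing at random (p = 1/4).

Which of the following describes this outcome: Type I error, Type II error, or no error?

H₀ was rejected, but H₀ is actually true.
Rejecting a true null hypothesis is a Type I error (false positive).

Type I error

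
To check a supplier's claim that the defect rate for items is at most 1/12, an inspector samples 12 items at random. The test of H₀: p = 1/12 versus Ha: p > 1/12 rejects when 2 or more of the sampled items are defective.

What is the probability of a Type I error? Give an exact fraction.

2353932024203/8916100448256

α = P(reject H₀ | H₀ true) = P(Y ≥ 2 | p = 1/12), Y ~ Binomial(12, 1/12).
α = 1 − P(Y ≤ 1) = 1 − 6562168424053/8916100448256 = 2353932024203/8916100448256.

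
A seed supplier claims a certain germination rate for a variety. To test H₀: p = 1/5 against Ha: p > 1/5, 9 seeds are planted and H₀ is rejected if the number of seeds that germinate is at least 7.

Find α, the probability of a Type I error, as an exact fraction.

The Type I error probability is α = P(K ≥ 7) computed under H₀, where K ~ Binomial(9, 1/5).
Adding the binomial terms for j = 7 through 9 with p = 1/5 yields 613/1953125.

613/1953125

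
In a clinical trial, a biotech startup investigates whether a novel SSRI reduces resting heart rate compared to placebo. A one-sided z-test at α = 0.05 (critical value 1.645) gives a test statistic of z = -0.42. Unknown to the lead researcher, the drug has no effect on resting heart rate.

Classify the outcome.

The conventional null hypothesis is that the drug has no effect on resting heart rate.
Since z = -0.42 ≤ z* = 1.645, H₀ is not rejected.
H₀ is true (actually the drug has no effect on resting heart rate).
The decision matches the true state — no error.

No error — this is a correct decision.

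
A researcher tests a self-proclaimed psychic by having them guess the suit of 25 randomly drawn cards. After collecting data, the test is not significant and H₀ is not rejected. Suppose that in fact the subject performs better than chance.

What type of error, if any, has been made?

Type II error

The conventional null hypothesis here is that the subject is guessing at random (p = 1/4).
H₀ was not rejected, but H₀ is actually false.
Failing to reject a false null hypothesis is a Type II error (false negative).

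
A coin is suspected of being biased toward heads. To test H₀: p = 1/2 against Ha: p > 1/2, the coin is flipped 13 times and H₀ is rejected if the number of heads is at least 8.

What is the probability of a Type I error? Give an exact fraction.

α = P(reject H₀ | H₀ true) = P(S ≥ 8 | p = 1/2), with S ~ Binomial(13, 1/2).
P(S ≥ 8) = [C(13,8) + C(13,9) + C(13,10) + C(13,11) + C(13,12) + C(13,13)] / 2^13 = (1287 + 715 + 286 + 78 + 13 + 1) / 8192 = 2380/8192 = 595/2048.

595/2048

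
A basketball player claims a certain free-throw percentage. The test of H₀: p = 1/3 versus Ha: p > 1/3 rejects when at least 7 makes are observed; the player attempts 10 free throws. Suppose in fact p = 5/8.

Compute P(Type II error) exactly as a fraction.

148513581/268435456

A Type II error is failing to reject when Ha holds: with p = 5/8, β = P(K ≤ 6).
Equivalently, β = 1 − P(K ≥ 7) = 148513581/268435456.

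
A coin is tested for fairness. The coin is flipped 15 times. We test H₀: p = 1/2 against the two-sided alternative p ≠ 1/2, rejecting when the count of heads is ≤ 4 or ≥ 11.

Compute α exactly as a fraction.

α = P(S ≤ 4 or S ≥ 11 | p = 1/2), S ~ Binomial(15, 1/2).
The two tails are symmetric, so α = 2·(1 + 15 + 105 + 455 + 1365)/2^15 = 3882/32768 = 1941/16384.

1941/16384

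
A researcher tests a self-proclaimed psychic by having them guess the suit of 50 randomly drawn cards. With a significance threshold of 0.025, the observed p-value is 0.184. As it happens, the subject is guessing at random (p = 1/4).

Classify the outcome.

No error (correct decision).

The conventional null hypothesis is that the subject is guessing at random (p = 1/4).
Since p = 0.184 ≥ α = 0.025, H₀ is not rejected.
H₀ is true (actually the subject is guessing at random (p = 1/4)).
The decision matches the true state — no error.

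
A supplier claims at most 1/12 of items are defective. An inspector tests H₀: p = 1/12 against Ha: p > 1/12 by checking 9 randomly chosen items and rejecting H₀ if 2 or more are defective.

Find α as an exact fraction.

Under H₀, K ~ Binomial(9, 1/12); the Type I error rate is P(K ≥ 2).
Via the complement, α = 1 − Σ_{j=0}^{1} C(9,j)(1/12)^j(11/12)^{9-j} = 218150683/1289945088.

218150683/1289945088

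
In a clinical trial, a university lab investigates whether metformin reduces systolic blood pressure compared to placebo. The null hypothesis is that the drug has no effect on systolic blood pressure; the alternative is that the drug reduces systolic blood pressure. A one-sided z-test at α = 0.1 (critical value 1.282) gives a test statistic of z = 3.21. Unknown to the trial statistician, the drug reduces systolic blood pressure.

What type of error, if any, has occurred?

Since z = 3.21 > z* = 1.282, H₀ is rejected.
H₀ is false (actually the drug reduces systolic blood pressure).
The decision matches the true state — no error.

No error — this is a correct decision.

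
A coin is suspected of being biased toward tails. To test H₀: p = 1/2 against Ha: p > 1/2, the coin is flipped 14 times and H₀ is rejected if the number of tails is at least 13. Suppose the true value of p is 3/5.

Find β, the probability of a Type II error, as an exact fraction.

6054091612/6103515625

β = P(fail to reject H₀ | Ha true) = P(Y ≤ 12 | p = 3/5), Y ~ Binomial(14, 3/5).
Equivalently, β = 1 − P(Y ≥ 13) = 6054091612/6103515625.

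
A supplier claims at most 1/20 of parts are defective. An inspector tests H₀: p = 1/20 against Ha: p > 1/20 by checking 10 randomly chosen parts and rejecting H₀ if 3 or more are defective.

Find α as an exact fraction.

29449106891/2560000000000

The significance level is the probability, assuming p = 1/20, of seeing 3 or more defectives in 10 draws.
Via the complement, α = 1 − Σ_{j=0}^{2} C(10,j)(1/20)^j(19/20)^{10-j} = 29449106891/2560000000000.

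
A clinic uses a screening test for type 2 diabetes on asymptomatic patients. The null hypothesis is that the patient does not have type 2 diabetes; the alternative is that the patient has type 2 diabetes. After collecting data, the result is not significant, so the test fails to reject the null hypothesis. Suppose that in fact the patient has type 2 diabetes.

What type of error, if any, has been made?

Type II error

H₀ was not rejected, but H₀ is actually false.
Failing to reject a false null hypothesis is a Type II error (false negative).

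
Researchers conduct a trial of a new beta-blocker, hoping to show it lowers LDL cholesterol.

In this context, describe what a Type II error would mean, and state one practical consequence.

A Type II error would mean concluding that the drug has no effect on LDL cholesterol (or at least failing to establish that the drug lowers LDL cholesterol) when in fact the drug lowers LDL cholesterol. Consequence: an effective treatment is shelved and never reaches patients who would benefit.

With the conventional null hypothesis that the drug has no effect on LDL cholesterol:
A Type II error is failing to reject H₀ when H₀ is false.
Here that means concluding there is insufficient evidence that the drug works when actually the drug lowers LDL cholesterol.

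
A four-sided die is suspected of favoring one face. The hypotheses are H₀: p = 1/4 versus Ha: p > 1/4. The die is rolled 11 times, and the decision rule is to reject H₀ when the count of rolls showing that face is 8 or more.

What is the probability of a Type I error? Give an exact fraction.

The Type I error probability is α = P(K ≥ 8) computed under H₀, where K ~ Binomial(11, 1/4).
Adding the binomial terms for j = 8 through 11 with p = 1/4 yields 623/524288.

623/524288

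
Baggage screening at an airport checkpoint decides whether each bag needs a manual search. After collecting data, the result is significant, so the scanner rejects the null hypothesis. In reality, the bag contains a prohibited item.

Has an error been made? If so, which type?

The conventional null hypothesis here is that the bag contains no prohibited items.
The test rejected a false H₀ — the decision matches the true state.

Neither — the decision is correct.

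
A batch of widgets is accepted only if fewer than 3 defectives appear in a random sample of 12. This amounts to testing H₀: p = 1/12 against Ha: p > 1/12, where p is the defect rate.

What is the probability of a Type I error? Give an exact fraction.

α = P(reject H₀ | H₀ true) = P(X ≥ 3 | p = 1/12), X ~ Binomial(12, 1/12).
Via the complement, α = 1 − Σ_{j=0}^{2} C(12,j)(1/12)^j(11/12)^{12-j} = 642062000537/8916100448256.

642062000537/8916100448256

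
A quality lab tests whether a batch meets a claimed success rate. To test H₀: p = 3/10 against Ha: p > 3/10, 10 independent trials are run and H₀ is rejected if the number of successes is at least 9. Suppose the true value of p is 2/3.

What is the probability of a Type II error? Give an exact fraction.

A Type II error is failing to reject when Ha holds: with p = 2/3, β = P(S ≤ 8).
Equivalently, β = 1 − P(S ≥ 9) = 17635/19683.

17635/19683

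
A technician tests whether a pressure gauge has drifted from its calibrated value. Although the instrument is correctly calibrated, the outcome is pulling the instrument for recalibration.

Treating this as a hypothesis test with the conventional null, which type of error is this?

Type I error

The null hypothesis here is that the instrument is correctly calibrated.
'Pulling the instrument for recalibration' corresponds to rejecting H₀.
H₀ was rejected but H₀ is true — a Type I error (false positive).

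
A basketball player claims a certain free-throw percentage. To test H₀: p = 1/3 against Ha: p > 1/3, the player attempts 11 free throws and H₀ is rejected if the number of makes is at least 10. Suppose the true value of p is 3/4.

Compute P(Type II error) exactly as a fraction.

1683809/2097152

A Type II error is failing to reject when Ha holds: with p = 3/4, β = P(K ≤ 9).
Summing C(11,j)·(3/4)^j·(1/4)^{11-j} for j = 0..9 gives 1683809/2097152.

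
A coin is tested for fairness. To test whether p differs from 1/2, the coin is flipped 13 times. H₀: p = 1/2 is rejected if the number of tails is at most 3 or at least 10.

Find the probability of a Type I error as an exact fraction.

189/2048

α = P(X ≤ 3 or X ≥ 10 | p = 1/2), X ~ Binomial(13, 1/2).
By symmetry, α = 2·P(X ≤ 3) = 2·(1 + 13 + 78 + 286)/8192 = 756/8192 = 189/2048.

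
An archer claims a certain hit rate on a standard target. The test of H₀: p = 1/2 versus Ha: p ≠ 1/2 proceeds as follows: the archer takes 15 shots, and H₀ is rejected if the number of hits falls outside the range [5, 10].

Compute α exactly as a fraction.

1941/16384

α = P(Y ≤ 4 or Y ≥ 11 | p = 1/2), Y ~ Binomial(15, 1/2).
The two tails are symmetric, so α = 2·(1 + 15 + 105 + 455 + 1365)/2^15 = 3882/32768 = 1941/16384.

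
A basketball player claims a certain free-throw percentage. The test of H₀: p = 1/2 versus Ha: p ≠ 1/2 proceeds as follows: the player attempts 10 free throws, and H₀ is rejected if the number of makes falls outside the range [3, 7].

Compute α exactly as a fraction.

Under H₀, X ~ Binomial(10, 1/2); α is the probability of landing in either tail, P(X ≤ 2) + P(X ≥ 8).
By symmetry, α = 2·P(X ≤ 2) = 2·(1 + 10 + 45)/1024 = 112/1024 = 7/64.

7/64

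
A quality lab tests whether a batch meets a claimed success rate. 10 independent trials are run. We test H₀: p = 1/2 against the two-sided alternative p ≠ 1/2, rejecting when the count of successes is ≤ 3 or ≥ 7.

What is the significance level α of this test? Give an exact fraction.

11/32

Under H₀, S ~ Binomial(10, 1/2); α is the probability of landing in either tail, P(S ≤ 3) + P(S ≥ 7).
The two tails are symmetric, so α = 2·(1 + 10 + 45 + 120)/2^10 = 352/1024 = 11/32.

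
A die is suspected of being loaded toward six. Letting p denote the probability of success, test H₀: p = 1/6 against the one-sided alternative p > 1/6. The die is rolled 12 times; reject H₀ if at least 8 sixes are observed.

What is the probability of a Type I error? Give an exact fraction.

56431/362797056

Under H₀, S ~ Binomial(12, 1/6), and α = P(S ≥ 8).
Summing C(12,j)(1/6)^j(5/6)^{12−j} for j = 8,…,12 gives 56431/362797056.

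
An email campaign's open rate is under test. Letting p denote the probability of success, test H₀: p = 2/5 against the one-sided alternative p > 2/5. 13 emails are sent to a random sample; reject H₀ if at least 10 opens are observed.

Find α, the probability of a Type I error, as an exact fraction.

1902592/244140625

α = P(reject H₀ | H₀ true) = P(Y ≥ 10 | p = 2/5), with Y ~ Binomial(13, 2/5).
P(Y ≥ 10) = Σ_{j=10}^{13} C(13,j)·(2/5)^j·(3/5)^{13-j} = 1902592/244140625.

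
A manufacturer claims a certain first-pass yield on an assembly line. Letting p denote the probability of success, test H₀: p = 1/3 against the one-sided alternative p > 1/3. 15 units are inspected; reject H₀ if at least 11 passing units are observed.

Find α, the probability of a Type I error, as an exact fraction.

Under H₀, X ~ Binomial(15, 1/3), and α = P(X ≥ 11).
Summing C(15,j)(1/3)^j(2/3)^{15−j} for j = 11,…,15 gives 25931/14348907.

25931/14348907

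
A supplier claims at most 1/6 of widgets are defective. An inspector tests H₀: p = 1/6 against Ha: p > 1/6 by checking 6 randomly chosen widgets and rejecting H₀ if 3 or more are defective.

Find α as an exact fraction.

α = P(reject H₀ | H₀ true) = P(Y ≥ 3 | p = 1/6), Y ~ Binomial(6, 1/6).
Computing the lower-tail complement: 1 − 21875/23328 = 1453/23328.

1453/23328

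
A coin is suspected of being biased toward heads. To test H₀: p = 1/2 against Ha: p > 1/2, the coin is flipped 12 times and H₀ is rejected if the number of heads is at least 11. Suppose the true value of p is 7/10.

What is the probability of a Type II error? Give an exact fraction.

β = P(fail to reject H₀ | Ha true) = P(Y ≤ 10 | p = 7/10), Y ~ Binomial(12, 7/10).
Equivalently, β = 1 − P(Y ≥ 11) = 914974950051/1000000000000.

914974950051/1000000000000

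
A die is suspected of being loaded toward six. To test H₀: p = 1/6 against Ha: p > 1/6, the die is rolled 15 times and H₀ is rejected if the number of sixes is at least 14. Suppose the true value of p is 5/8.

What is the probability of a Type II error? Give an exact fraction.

A Type II error is failing to reject when Ha holds: with p = 5/8, β = P(K ≤ 13).
Adding the binomial probabilities P(K=0)+…+P(K=13) at p = 5/8 gives 17439598153791/17592186044416.

17439598153791/17592186044416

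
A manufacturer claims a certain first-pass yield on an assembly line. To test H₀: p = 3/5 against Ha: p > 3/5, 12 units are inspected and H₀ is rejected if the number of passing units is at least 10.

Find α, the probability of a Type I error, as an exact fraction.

4074381/48828125

α = P(reject H₀ | H₀ true) = P(K ≥ 10 | p = 3/5), with K ~ Binomial(12, 3/5).
Adding the binomial terms for j = 10 through 12 with p = 3/5 yields 4074381/48828125.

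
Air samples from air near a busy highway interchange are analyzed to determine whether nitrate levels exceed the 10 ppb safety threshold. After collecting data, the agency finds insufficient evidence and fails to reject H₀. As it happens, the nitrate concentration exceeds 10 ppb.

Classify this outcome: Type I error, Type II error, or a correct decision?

Type II error

The conventional null hypothesis here is that the nitrate concentration is at or below 10 ppb (safe).
H₀ was not rejected, but H₀ is actually false.
Failing to reject a false null hypothesis is a Type II error (false negative).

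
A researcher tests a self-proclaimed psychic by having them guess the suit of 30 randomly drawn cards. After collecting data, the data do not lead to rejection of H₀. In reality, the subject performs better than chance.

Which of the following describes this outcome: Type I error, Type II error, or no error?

Type II error

The conventional null hypothesis here is that the subject is guessing at random (p = 1/4).
H₀ was not rejected, but H₀ is actually false.
Failing to reject a false null hypothesis is a Type II error (false negative).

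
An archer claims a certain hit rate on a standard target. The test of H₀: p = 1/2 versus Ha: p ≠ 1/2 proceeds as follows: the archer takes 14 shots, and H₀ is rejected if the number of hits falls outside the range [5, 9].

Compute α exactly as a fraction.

1471/8192

The significance level is the null-hypothesis probability of the rejection region {≤4} ∪ {≥10}.
By symmetry, α = 2·P(Y ≤ 4) = 2·(1 + 14 + 91 + 364 + 1001)/16384 = 2942/16384 = 1471/8192.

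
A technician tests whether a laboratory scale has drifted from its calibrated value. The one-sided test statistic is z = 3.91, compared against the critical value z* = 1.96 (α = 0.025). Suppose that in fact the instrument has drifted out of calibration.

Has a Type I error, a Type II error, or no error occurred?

The conventional null hypothesis is that the instrument is correctly calibrated.
Since z = 3.91 > z* = 1.96, H₀ is rejected.
H₀ is false (actually the instrument has drifted out of calibration).
The decision matches the true state — no error.

No error — this is a correct decision.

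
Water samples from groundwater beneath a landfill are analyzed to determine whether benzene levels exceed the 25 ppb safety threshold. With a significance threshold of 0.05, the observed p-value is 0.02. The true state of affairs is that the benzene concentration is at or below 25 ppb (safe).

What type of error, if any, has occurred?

Type I error

The conventional null hypothesis is that the benzene concentration is at or below 25 ppb (safe).
Since p = 0.02 < α = 0.05, H₀ is rejected.
H₀ is true (actually the benzene concentration is at or below 25 ppb (safe)).
Rejecting a true H₀ is a Type I error.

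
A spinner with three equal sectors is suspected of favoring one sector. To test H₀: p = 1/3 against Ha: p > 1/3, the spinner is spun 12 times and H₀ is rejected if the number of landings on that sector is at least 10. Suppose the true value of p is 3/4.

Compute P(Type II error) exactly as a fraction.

A Type II error is failing to reject when Ha holds: with p = 3/4, β = P(K ≤ 9).
Summing C(12,j)·(3/4)^j·(1/4)^{12-j} for j = 0..9 gives 10222777/16777216.

10222777/16777216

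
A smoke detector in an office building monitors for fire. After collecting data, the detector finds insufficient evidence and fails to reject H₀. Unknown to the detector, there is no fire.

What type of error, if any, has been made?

The conventional null hypothesis here is that there is no fire.
The test retained a true H₀ — the decision matches the true state.

No error (correct decision).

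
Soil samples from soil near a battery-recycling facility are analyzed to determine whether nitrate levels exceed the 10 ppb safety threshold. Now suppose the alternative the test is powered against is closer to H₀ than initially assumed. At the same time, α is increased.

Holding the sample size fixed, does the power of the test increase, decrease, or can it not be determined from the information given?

The first change alone would make β increase; the second alone would make β decrease. Which effect dominates depends on the magnitudes, which are not given.
Since power = 1 − β, the effect on power is likewise indeterminate.

Cannot be determined from the information given.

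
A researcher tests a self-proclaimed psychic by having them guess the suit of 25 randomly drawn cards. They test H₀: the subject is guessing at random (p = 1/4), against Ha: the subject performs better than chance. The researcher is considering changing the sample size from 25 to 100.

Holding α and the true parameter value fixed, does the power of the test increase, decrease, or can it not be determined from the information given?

A larger sample reduces the standard error, pulling the sampling distribution under Ha further from the non-rejection region.
Since power = 1 − β and β decreases, power increases.

It increases.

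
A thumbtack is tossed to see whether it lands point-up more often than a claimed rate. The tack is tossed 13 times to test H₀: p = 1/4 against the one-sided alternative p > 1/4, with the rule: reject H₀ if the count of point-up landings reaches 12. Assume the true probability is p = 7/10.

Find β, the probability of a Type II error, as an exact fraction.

4681650394377/5000000000000

Under the alternative p = 7/10, S ~ Binomial(13, 7/10); β is the probability the test does not reject, P(S < 12).
Equivalently, β = 1 − P(S ≥ 12) = 4681650394377/5000000000000.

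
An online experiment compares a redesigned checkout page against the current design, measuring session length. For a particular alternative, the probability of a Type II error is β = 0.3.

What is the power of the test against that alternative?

Power = 1 − β = 1 − 0.3 = 0.7.

0.7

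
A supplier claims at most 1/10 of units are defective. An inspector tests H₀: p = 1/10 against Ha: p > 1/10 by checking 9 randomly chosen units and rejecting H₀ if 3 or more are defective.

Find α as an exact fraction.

26486069/500000000

α = P(reject H₀ | H₀ true) = P(K ≥ 3 | p = 1/10), K ~ Binomial(9, 1/10).
Computing the lower-tail complement: 1 − 473513931/500000000 = 26486069/500000000.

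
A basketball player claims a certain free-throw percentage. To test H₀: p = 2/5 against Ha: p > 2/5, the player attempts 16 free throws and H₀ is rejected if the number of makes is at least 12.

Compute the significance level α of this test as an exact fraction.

149405696/30517578125

The Type I error probability is α = P(Y ≥ 12) computed under H₀, where Y ~ Binomial(16, 2/5).
P(Y ≥ 12) = Σ_{j=12}^{16} C(16,j)·(2/5)^j·(3/5)^{16-j} = 149405696/30517578125.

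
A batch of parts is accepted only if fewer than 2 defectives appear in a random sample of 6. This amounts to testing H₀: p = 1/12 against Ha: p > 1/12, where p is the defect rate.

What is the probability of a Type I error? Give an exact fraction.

248117/2985984

α = P(reject H₀ | H₀ true) = P(K ≥ 2 | p = 1/12), K ~ Binomial(6, 1/12).
α = 1 − P(K ≤ 1) = 1 − 2737867/2985984 = 248117/2985984.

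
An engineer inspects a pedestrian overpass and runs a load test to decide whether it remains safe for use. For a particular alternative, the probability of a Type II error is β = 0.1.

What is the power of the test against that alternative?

Power = 1 − β = 1 − 0.1 = 0.9.

0.9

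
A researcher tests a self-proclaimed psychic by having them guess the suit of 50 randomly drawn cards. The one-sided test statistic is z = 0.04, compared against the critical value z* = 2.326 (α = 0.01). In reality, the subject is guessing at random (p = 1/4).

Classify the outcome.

Neither — the decision is correct.

The conventional null hypothesis is that the subject is guessing at random (p = 1/4).
Since z = 0.04 ≤ z* = 2.326, H₀ is not rejected.
H₀ is true (actually the subject is guessing at random (p = 1/4)).
The decision matches the true state — no error.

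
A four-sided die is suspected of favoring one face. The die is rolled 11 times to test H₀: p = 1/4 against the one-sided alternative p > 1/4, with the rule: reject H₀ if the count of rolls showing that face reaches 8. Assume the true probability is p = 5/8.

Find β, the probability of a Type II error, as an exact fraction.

Under the alternative p = 5/8, K ~ Binomial(11, 5/8); β is the probability the test does not reject, P(K < 8).
Adding the binomial probabilities P(K=0)+…+P(K=7) at p = 5/8 gives 688976199/1073741824.

688976199/1073741824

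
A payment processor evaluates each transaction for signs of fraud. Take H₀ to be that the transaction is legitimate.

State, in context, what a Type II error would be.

A Type II error would mean concluding that the transaction is legitimate (or at least failing to establish that the transaction is fraudulent) when in fact the transaction is fraudulent.

A Type II error is failing to reject H₀ when H₀ is false.
Here that means approving the transaction when actually the transaction is fraudulent.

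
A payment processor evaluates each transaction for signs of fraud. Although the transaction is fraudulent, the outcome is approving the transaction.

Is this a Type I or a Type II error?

Type II error

The null hypothesis here is that the transaction is legitimate.
'Approving the transaction' corresponds to failing to reject H₀.
H₀ was not rejected but H₀ is false — a Type II error (false negative).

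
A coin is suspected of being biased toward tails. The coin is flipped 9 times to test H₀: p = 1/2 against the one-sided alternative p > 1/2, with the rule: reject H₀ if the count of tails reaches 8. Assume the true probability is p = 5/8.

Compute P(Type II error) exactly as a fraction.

3803679/4194304

A Type II error is failing to reject when Ha holds: with p = 5/8, β = P(Y ≤ 7).
Equivalently, β = 1 − P(Y ≥ 8) = 3803679/4194304.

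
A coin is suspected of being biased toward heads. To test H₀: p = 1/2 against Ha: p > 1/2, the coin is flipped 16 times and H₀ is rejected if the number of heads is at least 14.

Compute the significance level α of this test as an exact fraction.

Under H₀, K ~ Binomial(16, 1/2), and α = P(K ≥ 14).
That's C(16,14) + C(16,15) + C(16,16) over 2^16, i.e. (120 + 16 + 1)/65536 = 137/65536.

137/65536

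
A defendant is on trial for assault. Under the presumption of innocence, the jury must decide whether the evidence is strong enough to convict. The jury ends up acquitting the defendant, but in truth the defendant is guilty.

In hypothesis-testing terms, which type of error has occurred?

Type II error

The null hypothesis here is that the defendant is innocent.
'Acquitting the defendant' corresponds to failing to reject H₀.
H₀ was not rejected but H₀ is false — a Type II error (false negative).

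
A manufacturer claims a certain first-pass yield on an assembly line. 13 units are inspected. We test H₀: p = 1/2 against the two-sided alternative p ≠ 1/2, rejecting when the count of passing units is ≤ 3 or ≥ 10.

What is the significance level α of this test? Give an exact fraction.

189/2048

α = P(S ≤ 3 or S ≥ 10 | p = 1/2), S ~ Binomial(13, 1/2).
Each tail has probability (1 + 13 + 78 + 286)/8192; doubling gives α = 756/8192 = 189/2048.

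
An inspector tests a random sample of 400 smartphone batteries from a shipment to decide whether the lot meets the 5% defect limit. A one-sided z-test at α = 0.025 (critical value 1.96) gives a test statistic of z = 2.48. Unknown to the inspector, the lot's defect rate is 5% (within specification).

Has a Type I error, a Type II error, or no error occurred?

The conventional null hypothesis is that the lot's defect rate is 5% (within specification).
Since z = 2.48 > z* = 1.96, H₀ is rejected.
H₀ is true (actually the lot's defect rate is 5% (within specification)).
Rejecting a true H₀ is a Type I error.

Type I error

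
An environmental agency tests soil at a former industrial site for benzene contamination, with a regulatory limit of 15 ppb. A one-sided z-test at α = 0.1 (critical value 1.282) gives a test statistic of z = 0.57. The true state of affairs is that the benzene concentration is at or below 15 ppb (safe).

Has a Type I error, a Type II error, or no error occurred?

Neither — the decision is correct.

The conventional null hypothesis is that the benzene concentration is at or below 15 ppb (safe).
Since z = 0.57 ≤ z* = 1.282, H₀ is not rejected.
H₀ is true (actually the benzene concentration is at or below 15 ppb (safe)).
The decision matches the true state — no error.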